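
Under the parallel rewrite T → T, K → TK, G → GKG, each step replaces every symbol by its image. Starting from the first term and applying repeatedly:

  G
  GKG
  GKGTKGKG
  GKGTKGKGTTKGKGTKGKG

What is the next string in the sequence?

Rewriting the 19 symbols of GKGTKGKGTTKGKGTKGKG one by one yields GKG TK GKG T TK GKG TK GKG T T TK GKG TK GKG T TK GKG TK GKG; concatenated:

GKGTKGKGTTKGKGTKGKGTTTKGKGTKGKGTTKGKGTKGKG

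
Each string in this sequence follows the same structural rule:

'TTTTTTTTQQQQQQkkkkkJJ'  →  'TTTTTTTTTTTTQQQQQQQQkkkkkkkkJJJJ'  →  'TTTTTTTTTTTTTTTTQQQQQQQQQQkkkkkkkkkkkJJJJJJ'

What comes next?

TTTTTTTTTTTTTTTTTTTTQQQQQQQQQQQQkkkkkkkkkkkkkkJJJJJJJJ

Each string has the form T^{4n} Q^{2n+2} k^{3n-1} J^{2n-2}, where the shown terms are n = 2, 3, 4.
For the next term, n = 5, so the run lengths are 20, 12, 14, 8.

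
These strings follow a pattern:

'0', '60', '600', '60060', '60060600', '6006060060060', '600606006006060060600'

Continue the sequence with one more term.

6006060060060600606006006060060060

Each term (from the third on) is the previous term followed by the one before it: term 3 = 60·0 = 600.
Continuing: 600606006006060060600 · 6006060060060 gives term 8.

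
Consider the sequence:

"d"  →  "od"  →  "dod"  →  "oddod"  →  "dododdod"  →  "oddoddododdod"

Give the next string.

Each term (from the third on) is the two preceding terms concatenated in order: term 3 = d·od = dod.
Continuing: dododdod · oddoddododdod gives term 7.

dododdododdoddododdod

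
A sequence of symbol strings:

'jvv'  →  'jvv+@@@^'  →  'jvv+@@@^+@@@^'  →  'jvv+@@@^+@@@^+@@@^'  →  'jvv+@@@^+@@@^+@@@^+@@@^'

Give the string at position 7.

jvv+@@@^+@@@^+@@@^+@@@^+@@@^+@@@^

Each term is the previous one with +@@@^ appended.
From jvv+@@@^+@@@^+@@@^+@@@^, 2 further steps: jvv+@@@^+@@@^+@@@^+@@@^ → jvv+@@@^+@@@^+@@@^+@@@^+@@@^ → (answer).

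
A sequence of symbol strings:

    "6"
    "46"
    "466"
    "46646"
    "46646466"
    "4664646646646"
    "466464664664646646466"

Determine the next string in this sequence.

Each term (from the third on) is the previous term followed by the one before it: term 3 = 46·6 = 466.
So term 8 is 466464664664646646466·4664646646646.

4664646646646466464664664646646646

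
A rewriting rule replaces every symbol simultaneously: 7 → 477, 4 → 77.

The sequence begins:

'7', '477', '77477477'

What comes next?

Apply φ to 77477477 symbol by symbol: 7→477, 7→477, 4→77, 7→477, 7→477, 4→77, 7→477, 7→477; joined: 477 477 77 477 477 77 477 477.

4774777747747777477477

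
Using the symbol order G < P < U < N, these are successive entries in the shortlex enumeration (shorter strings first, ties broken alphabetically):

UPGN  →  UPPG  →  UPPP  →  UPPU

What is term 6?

UPUG

Continuing the enumeration 2 steps past UPPU: UPPU → UPPN → (answer).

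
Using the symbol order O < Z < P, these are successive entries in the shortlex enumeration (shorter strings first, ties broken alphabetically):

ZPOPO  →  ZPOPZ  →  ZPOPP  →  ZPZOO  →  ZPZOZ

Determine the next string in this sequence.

The successor of ZPZOZ increments the rightmost position that isn't already P and resets every position after it to O.

ZPZOP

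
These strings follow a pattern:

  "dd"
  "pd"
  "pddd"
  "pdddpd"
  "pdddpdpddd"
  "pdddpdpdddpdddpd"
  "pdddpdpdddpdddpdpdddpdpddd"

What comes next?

pdddpdpdddpdddpdpdddpdpdddpdddpdpdddpdddpd

Each term (from the third on) is the previous term followed by the one before it: term 3 = pd·dd = pddd.
Continuing: pdddpdpdddpdddpdpdddpdpddd · pdddpdpdddpdddpd gives term 8.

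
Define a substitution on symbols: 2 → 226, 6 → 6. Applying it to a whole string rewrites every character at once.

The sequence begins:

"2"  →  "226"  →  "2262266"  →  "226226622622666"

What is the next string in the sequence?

2262266226226662262266226226666

Applying the rule to each of the 15 symbols of 226226622622666 gives the pieces 226 226 6 226 226 6 6 226 226 6 226 226 6 6 6, which concatenate to the answer.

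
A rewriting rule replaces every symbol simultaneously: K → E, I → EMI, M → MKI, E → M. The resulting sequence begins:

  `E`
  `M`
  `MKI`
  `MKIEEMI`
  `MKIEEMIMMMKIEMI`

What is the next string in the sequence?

MKIEEMIMMMKIEMIMKIMKIMKIEEMIMMKIEMI

Replace each of the 15 characters of MKIEEMIMMMKIEMI in place — MKI E EMI M M MKI EMI MKI MKI MKI E EMI M MKI EMI — and concatenate.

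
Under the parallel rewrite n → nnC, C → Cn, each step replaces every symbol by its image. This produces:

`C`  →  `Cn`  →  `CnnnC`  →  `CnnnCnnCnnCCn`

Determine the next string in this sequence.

Rewriting the 13 symbols of CnnnCnnCnnCCn one by one yields Cn nnC nnC nnC Cn nnC nnC Cn nnC nnC Cn Cn nnC; concatenated:

CnnnCnnCnnCCnnnCnnCCnnnCnnCCnCnnnC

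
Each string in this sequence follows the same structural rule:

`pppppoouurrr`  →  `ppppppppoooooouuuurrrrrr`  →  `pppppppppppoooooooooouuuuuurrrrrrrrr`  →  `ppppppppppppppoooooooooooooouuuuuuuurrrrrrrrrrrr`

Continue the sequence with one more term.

Reading off run lengths: p runs 5, 8, 11, 14; o runs 2, 6, 10, 14; u runs 2, 4, 6, 8; r runs 3, 6, 9, 12 — each is linear in n (n = 1, 2, …).
At n = 5 the blocks have lengths 17, 18, 10, 15.

pppppppppppppppppoooooooooooooooooouuuuuuuuuurrrrrrrrrrrrrrr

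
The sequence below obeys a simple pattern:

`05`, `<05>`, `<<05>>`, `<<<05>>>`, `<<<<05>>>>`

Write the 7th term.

<<<<<<05>>>>>>

Each term wraps the previous one in < on the left and > on the right.
From <<<<05>>>>, 2 further steps: <<<<05>>>> → <<<<<05>>>>> → (answer).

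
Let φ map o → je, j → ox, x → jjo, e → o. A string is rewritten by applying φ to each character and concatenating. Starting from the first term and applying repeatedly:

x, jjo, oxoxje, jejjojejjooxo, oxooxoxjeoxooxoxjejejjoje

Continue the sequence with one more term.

jejjojejejjojejjooxojejjojejejjojejjooxooxooxoxjeoxo

φ(oxooxoxjeoxooxoxjejejjoje) expands symbol-by-symbol to je jjo je je jjo je jjo ox o je jjo je je jjo je jjo ox o ox o ox ox je ox o; joining the 25 pieces gives the next term.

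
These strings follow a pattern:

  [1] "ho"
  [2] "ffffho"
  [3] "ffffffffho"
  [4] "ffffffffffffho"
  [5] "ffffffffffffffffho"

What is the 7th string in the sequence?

The strings grow by a fixed prefix ffff each time.
From ffffffffffffffffho, 2 further steps: ffffffffffffffffho → ffffffffffffffffffffho → (answer).

ffffffffffffffffffffffffho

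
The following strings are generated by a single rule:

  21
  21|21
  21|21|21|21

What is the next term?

Every step duplicates the string with '|' between the halves.
Doubling 21|21|21|21 with '|' between the halves:

21|21|21|21|21|21|21|21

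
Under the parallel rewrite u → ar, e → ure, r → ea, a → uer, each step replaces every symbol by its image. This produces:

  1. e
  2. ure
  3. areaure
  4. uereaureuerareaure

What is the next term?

arureeaureuerareaurearureeauereaureuerareaure

φ(uereaureuerareaure) expands symbol-by-symbol to ar ure ea ure uer ar ea ure ar ure ea uer ea ure uer ar ea ure; joining the 18 pieces gives the next term.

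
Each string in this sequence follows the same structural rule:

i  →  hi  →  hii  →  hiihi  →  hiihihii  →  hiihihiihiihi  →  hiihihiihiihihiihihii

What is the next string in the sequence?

hiihihiihiihihiihihiihiihihiihiihi

Each term (from the third on) is the previous term followed by the one before it: term 3 = hi·i = hii.
Continuing: hiihihiihiihihiihihii · hiihihiihiihi gives term 8.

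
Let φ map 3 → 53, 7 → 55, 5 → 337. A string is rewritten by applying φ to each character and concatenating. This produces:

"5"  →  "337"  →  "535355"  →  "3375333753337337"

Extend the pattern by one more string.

Rewriting the 16 symbols of 3375333753337337 one by one yields 53 53 55 337 53 53 53 55 337 53 53 53 55 53 53 55; concatenated:

5353553375353535533753535355535355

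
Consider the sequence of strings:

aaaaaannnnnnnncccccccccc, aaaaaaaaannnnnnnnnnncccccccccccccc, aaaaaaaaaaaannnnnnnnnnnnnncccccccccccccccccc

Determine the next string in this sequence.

Reading off run lengths: a runs 6, 9, 12; n runs 8, 11, 14; c runs 10, 14, 18 — each is linear in n, where the shown terms are n = 2, 3, 4.
For the next term, n = 5, so the run lengths are 15, 17, 22.

aaaaaaaaaaaaaaannnnnnnnnnnnnnnnncccccccccccccccccccccc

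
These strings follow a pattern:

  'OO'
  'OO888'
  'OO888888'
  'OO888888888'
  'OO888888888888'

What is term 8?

The strings grow by a fixed suffix 888 each time.
From OO888888888888, 3 further steps: OO888888888888 → OO888888888888888 → OO888888888888888888 → (answer).

OO888888888888888888888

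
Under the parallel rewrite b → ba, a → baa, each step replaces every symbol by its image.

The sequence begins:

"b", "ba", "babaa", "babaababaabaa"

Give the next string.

Rewriting the 13 symbols of babaababaabaa one by one yields ba baa ba baa baa ba baa ba baa baa ba baa baa; concatenated:

babaababaabaababaababaabaababaabaa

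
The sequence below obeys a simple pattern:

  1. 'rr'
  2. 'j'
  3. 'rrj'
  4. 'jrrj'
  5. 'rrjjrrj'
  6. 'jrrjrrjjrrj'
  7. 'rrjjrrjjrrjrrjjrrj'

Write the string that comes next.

Each term (from the third on) is the two preceding terms concatenated in order: term 3 = rr·j = rrj.
Continuing: jrrjrrjjrrj · rrjjrrjjrrjrrjjrrj gives term 8.

jrrjrrjjrrjrrjjrrjjrrjrrjjrrj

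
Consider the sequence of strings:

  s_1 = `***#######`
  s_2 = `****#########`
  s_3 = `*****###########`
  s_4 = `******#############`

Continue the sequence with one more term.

*******###############

Term n consists of n *'s, followed by 2n+1 #'s, where the shown terms are n = 3, 4, 5, 6.
At n = 7 the blocks have lengths 7, 15.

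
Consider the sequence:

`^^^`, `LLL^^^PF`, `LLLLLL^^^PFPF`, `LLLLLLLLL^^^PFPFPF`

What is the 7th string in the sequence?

LLLLLLLLLLLLLLLLLL^^^PFPFPFPFPFPF

Every step adds LLL to the front and PF to the end of the previous string.
From LLLLLLLLL^^^PFPFPF, 3 further steps: LLLLLLLLL^^^PFPFPF → LLLLLLLLLLLL^^^PFPFPFPF → LLLLLLLLLLLLLLL^^^PFPFPFPFPF → (answer).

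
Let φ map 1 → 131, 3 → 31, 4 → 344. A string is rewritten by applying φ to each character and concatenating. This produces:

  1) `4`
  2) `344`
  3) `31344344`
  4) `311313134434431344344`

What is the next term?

Replace each of the 21 characters of 311313134434431344344 in place — 31 131 131 31 131 31 131 31 344 344 31 344 344 31 131 31 344 344 31 344 344 — and concatenate.

3113113131131311313134434431344344311313134434431344344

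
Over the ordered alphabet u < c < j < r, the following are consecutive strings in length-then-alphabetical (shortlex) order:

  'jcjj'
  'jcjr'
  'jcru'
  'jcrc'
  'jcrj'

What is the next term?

Find the rightmost character of jcrj below r, bump it to the next letter, and reset everything to its right to u.

jcrr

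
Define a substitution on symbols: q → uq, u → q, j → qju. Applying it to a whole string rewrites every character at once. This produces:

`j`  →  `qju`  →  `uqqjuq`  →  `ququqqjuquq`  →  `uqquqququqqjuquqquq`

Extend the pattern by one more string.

ququqququqquqququqqjuquqququqquq

φ(uqquqququqqjuquqquq) expands symbol-by-symbol to q uq uq q uq uq q uq q uq uq qju q uq q uq uq q uq; joining the 19 pieces gives the next term.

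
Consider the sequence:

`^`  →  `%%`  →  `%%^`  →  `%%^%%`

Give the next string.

%%^%%%%^

From term 3 onward, concatenate the last term with the second-to-last: %%·^ = %%^, %%^·%% = %%^%%, …
So term 5 is %%^%%·%%^.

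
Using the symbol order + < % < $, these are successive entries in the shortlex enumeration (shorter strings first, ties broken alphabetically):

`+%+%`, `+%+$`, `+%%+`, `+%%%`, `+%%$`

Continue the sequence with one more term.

The successor of +%%$ increments the rightmost position that isn't already $ and resets every position after it to +.

+%$+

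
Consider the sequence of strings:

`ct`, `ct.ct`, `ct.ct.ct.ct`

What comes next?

ct.ct.ct.ct.ct.ct.ct.ct

Each string is two copies of the previous one joined by '.'.
So the next term is two copies of ct.ct.ct.ct with '.' between the halves.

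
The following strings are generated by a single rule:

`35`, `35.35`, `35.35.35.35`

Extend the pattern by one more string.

Each string is two copies of the previous one joined by '.'.
One more doubling of 35.35.35.35 gives the answer.

35.35.35.35.35.35.35.35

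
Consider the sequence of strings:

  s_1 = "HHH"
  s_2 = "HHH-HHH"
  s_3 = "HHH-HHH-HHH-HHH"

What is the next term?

Every step duplicates the string with '-' between the halves.
So the next term is two copies of HHH-HHH-HHH-HHH with '-' between the halves.

HHH-HHH-HHH-HHH-HHH-HHH-HHH-HHH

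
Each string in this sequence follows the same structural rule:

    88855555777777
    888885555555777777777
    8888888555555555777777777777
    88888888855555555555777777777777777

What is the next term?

888888888885555555555555777777777777777777

The n-th term is 2n-1 8's then 2n+1 5's then 3n 7's, where the shown terms are n = 2, 3, 4, 5.
At n = 6 the blocks have lengths 11, 13, 18.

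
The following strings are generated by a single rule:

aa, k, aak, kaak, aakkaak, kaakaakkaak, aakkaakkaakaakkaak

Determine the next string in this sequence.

kaakaakkaakaakkaakkaakaakkaak

Each term (from the third on) is the two preceding terms concatenated in order: term 3 = aa·k = aak.
So term 8 is kaakaakkaak·aakkaakkaakaakkaak.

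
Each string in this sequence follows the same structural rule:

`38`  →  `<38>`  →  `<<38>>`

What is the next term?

<<<38>>>

Each term wraps the previous one in < on the left and > on the right.
One more step from <<38>> gives the answer.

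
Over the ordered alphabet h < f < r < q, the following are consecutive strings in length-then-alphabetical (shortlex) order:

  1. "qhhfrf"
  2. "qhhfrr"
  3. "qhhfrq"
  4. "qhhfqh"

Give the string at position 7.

Advancing 3 positions from qhhfqh through qhhfqh → qhhfqf → qhhfqr reaches term 7.

qhhfqq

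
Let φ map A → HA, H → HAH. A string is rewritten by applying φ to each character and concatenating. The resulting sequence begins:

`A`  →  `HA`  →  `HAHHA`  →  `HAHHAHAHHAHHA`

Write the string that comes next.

HAHHAHAHHAHHAHAHHAHAHHAHHAHAHHAHHA

Replace each of the 13 characters of HAHHAHAHHAHHA in place — HAH HA HAH HAH HA HAH HA HAH HAH HA HAH HAH HA — and concatenate.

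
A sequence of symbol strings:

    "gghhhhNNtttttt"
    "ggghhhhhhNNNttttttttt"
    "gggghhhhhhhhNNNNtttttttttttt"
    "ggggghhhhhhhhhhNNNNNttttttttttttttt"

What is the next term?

The n-th term is n g's then 2n h's then n N's then 3n t's, where the shown terms are n = 2, 3, 4, 5.
For the next term, n = 6, so the run lengths are 6, 12, 6, 18.

gggggghhhhhhhhhhhhNNNNNNtttttttttttttttttt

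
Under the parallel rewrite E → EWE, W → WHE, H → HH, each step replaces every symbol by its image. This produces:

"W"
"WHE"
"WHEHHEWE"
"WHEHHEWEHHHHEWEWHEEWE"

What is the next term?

Replace each of the 21 characters of WHEHHEWEHHHHEWEWHEEWE in place — WHE HH EWE HH HH EWE WHE EWE HH HH HH HH EWE WHE EWE WHE HH EWE EWE WHE EWE — and concatenate.

WHEHHEWEHHHHEWEWHEEWEHHHHHHHHEWEWHEEWEWHEHHEWEEWEWHEEWE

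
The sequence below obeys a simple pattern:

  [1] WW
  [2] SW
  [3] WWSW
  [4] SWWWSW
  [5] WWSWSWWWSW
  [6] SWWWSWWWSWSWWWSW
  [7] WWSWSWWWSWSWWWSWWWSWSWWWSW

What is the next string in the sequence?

SWWWSWWWSWSWWWSWWWSWSWWWSWSWWWSWWWSWSWWWSW

This is a Fibonacci-style word recurrence s(k) = s(k−2)·s(k−1): e.g. WW·SW = WWSW.
The next term joins SWWWSWWWSWSWWWSW and WWSWSWWWSWSWWWSWWWSWSWWWSW.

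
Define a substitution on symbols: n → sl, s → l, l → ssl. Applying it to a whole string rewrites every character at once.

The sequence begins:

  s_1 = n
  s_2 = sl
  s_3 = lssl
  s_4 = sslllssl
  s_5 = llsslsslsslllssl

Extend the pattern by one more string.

Rewriting the 16 symbols of llsslsslsslllssl one by one yields ssl ssl l l ssl l l ssl l l ssl ssl ssl l l ssl; concatenated:

sslsslllsslllsslllsslsslsslllssl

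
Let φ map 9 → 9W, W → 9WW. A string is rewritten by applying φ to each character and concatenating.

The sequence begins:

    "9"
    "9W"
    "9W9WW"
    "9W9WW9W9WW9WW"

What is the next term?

φ(9W9WW9W9WW9WW) expands symbol-by-symbol to 9W 9WW 9W 9WW 9WW 9W 9WW 9W 9WW 9WW 9W 9WW 9WW; joining the 13 pieces gives the next term.

9W9WW9W9WW9WW9W9WW9W9WW9WW9W9WW9WW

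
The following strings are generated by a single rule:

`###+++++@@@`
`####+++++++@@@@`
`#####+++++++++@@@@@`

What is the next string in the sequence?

######+++++++++++@@@@@@

Term n consists of n #'s, followed by 2n-1 +'s, followed by n @'s, where the shown terms are n = 3, 4, 5.
For the next term, n = 6, so the run lengths are 6, 11, 6.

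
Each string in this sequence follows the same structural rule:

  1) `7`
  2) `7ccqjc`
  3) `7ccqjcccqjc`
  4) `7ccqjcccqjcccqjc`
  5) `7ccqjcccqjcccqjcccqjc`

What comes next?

Each term is the previous one with ccqjc appended.
One more step from 7ccqjcccqjcccqjcccqjc gives the answer.

7ccqjcccqjcccqjcccqjcccqjc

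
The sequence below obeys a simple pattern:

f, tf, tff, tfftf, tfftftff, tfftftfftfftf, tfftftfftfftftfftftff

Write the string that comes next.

This is a Fibonacci-style word recurrence s(k) = s(k−1)·s(k−2): e.g. tf·f = tff.
Continuing: tfftftfftfftftfftftff · tfftftfftfftf gives term 8.

tfftftfftfftftfftftfftfftftfftfftf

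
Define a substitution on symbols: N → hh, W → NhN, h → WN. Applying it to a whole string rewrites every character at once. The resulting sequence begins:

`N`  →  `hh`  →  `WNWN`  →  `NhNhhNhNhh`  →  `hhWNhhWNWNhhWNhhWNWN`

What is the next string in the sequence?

WNWNNhNhhWNWNNhNhhNhNhhWNWNNhNhhWNWNNhNhhNhNhh

φ(hhWNhhWNWNhhWNhhWNWN) expands symbol-by-symbol to WN WN NhN hh WN WN NhN hh NhN hh WN WN NhN hh WN WN NhN hh NhN hh; joining the 20 pieces gives the next term.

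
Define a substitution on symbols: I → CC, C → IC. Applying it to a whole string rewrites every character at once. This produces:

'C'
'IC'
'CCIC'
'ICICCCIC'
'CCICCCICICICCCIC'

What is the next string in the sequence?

Rewriting the 16 symbols of CCICCCICICICCCIC one by one yields IC IC CC IC IC IC CC IC CC IC CC IC IC IC CC IC; concatenated:

ICICCCICICICCCICCCICCCICICICCCIC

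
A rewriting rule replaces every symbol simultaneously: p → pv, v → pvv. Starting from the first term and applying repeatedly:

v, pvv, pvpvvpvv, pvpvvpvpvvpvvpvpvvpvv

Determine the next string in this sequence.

pvpvvpvpvvpvvpvpvvpvpvvpvvpvpvvpvvpvpvvpvpvvpvvpvpvvpvv

Replace each of the 21 characters of pvpvvpvpvvpvvpvpvvpvv in place — pv pvv pv pvv pvv pv pvv pv pvv pvv pv pvv pvv pv pvv pv pvv pvv pv pvv pvv — and concatenate.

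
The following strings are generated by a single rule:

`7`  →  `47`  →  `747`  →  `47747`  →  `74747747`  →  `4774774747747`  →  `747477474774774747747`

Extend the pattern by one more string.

4774774747747747477474774774747747

This is a Fibonacci-style word recurrence s(k) = s(k−2)·s(k−1): e.g. 7·47 = 747.
Continuing: 4774774747747 · 747477474774774747747 gives term 8.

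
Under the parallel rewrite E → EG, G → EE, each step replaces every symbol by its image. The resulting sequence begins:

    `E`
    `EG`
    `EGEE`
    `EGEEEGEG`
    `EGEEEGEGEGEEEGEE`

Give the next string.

EGEEEGEGEGEEEGEEEGEEEGEGEGEEEGEG

φ(EGEEEGEGEGEEEGEE) expands symbol-by-symbol to EG EE EG EG EG EE EG EE EG EE EG EG EG EE EG EG; joining the 16 pieces gives the next term.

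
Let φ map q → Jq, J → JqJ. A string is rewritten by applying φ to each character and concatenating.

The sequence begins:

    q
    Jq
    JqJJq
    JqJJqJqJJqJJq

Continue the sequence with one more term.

Rewriting the 13 symbols of JqJJqJqJJqJJq one by one yields JqJ Jq JqJ JqJ Jq JqJ Jq JqJ JqJ Jq JqJ JqJ Jq; concatenated:

JqJJqJqJJqJJqJqJJqJqJJqJJqJqJJqJJq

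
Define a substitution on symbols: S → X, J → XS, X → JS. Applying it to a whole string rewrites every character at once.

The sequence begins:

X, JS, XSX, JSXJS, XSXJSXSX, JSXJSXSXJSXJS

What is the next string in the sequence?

XSXJSXSXJSXJSXSXJSXSX

φ(JSXJSXSXJSXJS) expands symbol-by-symbol to XS X JS XS X JS X JS XS X JS XS X; joining the 13 pieces gives the next term.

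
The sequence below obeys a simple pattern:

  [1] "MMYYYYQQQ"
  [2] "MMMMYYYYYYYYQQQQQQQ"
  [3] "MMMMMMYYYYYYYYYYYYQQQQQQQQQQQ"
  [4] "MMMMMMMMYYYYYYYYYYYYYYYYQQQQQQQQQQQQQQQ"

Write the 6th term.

Each string has the form M^{2n} Y^{4n} Q^{4n-1} (n = 1, 2, …).
For term 6, n = 6, so the run lengths are 12, 24, 23.

MMMMMMMMMMMMYYYYYYYYYYYYYYYYYYYYYYYYQQQQQQQQQQQQQQQQQQQQQQQ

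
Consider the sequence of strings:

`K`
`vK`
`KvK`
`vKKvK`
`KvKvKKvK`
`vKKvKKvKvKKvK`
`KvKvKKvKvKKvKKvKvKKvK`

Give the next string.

vKKvKKvKvKKvKKvKvKKvKvKKvKKvKvKKvK

This is a Fibonacci-style word recurrence s(k) = s(k−2)·s(k−1): e.g. K·vK = KvK.
So term 8 is vKKvKKvKvKKvK·KvKvKKvKvKKvKKvKvKKvK.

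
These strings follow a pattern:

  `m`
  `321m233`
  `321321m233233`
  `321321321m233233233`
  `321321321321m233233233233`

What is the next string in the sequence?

Each term wraps the previous one in 321 on the left and 233 on the right.
So the next term is 321·321321321321m233233233233·233.

321321321321321m233233233233233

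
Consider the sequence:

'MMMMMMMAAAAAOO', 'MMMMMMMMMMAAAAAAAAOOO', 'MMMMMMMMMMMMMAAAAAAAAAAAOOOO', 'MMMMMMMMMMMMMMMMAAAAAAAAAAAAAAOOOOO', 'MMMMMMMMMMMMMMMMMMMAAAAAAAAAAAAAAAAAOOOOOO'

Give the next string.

The n-th term is 3n+1 M's then 3n-1 A's then n O's, where the shown terms are n = 2, 3, 4, 5, 6.
At n = 7 the blocks have lengths 22, 20, 7.

MMMMMMMMMMMMMMMMMMMMMMAAAAAAAAAAAAAAAAAAAAOOOOOOO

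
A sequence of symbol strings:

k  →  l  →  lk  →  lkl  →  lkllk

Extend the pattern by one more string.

lkllklkl

From term 3 onward, concatenate the last term with the second-to-last: l·k = lk, lk·l = lkl, …
The next term joins lkllk and lkl.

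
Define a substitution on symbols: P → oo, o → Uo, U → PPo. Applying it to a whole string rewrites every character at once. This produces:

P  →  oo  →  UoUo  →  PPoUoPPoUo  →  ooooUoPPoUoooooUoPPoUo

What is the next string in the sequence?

Rewriting the 22 symbols of ooooUoPPoUoooooUoPPoUo one by one yields Uo Uo Uo Uo PPo Uo oo oo Uo PPo Uo Uo Uo Uo Uo PPo Uo oo oo Uo PPo Uo; concatenated:

UoUoUoUoPPoUoooooUoPPoUoUoUoUoUoPPoUoooooUoPPoUo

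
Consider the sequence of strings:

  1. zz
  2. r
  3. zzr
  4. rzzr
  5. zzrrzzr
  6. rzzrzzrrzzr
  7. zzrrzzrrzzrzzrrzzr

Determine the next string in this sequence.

From term 3 onward, concatenate the second-to-last term with the last: zz·r = zzr, r·zzr = rzzr, …
So term 8 is rzzrzzrrzzr·zzrrzzrrzzrzzrrzzr.

rzzrzzrrzzrzzrrzzrrzzrzzrrzzr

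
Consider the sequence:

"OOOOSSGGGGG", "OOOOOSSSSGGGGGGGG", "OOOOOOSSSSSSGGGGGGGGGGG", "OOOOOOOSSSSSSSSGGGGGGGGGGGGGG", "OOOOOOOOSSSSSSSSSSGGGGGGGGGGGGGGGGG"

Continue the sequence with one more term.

OOOOOOOOOSSSSSSSSSSSSGGGGGGGGGGGGGGGGGGGG

Reading off run lengths: O runs 4, 5, 6, 7, 8; S runs 2, 4, 6, 8, 10; G runs 5, 8, 11, 14, 17 — each is linear in n (n = 1, 2, …).
Setting n = 6 gives 9, 12, 20 characters in each block.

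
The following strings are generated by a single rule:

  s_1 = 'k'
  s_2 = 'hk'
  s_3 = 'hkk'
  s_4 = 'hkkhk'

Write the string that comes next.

This is a Fibonacci-style word recurrence s(k) = s(k−1)·s(k−2): e.g. hk·k = hkk.
Continuing: hkkhk · hkk gives term 5.

hkkhkhkk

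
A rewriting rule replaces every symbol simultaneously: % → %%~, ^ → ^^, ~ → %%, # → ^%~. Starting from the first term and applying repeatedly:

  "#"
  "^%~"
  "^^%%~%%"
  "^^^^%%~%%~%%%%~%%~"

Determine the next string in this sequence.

^^^^^^^^%%~%%~%%%%~%%~%%%%~%%~%%~%%~%%%%~%%~%%

Applying the rule to each of the 18 symbols of ^^^^%%~%%~%%%%~%%~ gives the pieces ^^ ^^ ^^ ^^ %%~ %%~ %% %%~ %%~ %% %%~ %%~ %%~ %%~ %% %%~ %%~ %%, which concatenate to the answer.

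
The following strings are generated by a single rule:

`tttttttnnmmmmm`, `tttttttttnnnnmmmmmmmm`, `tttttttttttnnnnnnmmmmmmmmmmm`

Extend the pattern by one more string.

The n-th term is 2n+3 t's then 2n-2 n's then 3n-1 m's, where the shown terms are n = 2, 3, 4.
At n = 5 the blocks have lengths 13, 8, 14.

tttttttttttttnnnnnnnnmmmmmmmmmmmmmm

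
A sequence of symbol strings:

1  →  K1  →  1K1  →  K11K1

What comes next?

1K1K11K1

Each term (from the third on) is the two preceding terms concatenated in order: term 3 = 1·K1 = 1K1.
Continuing: 1K1 · K11K1 gives term 5.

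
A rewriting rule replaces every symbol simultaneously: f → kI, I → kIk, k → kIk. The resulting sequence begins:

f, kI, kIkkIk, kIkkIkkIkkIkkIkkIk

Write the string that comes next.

kIkkIkkIkkIkkIkkIkkIkkIkkIkkIkkIkkIkkIkkIkkIkkIkkIkkIk

φ(kIkkIkkIkkIkkIkkIk) expands symbol-by-symbol to kIk kIk kIk kIk kIk kIk kIk kIk kIk kIk kIk kIk kIk kIk kIk kIk kIk kIk; joining the 18 pieces gives the next term.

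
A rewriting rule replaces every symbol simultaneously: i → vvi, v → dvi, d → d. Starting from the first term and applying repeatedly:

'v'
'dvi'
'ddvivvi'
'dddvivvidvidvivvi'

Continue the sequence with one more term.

Applying the rule to each of the 17 symbols of dddvivvidvidvivvi gives the pieces d d d dvi vvi dvi dvi vvi d dvi vvi d dvi vvi dvi dvi vvi, which concatenate to the answer.

ddddvivvidvidvivviddvivviddvivvidvidvivvi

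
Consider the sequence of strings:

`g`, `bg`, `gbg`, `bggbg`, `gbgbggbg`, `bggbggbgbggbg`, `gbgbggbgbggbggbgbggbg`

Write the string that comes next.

bggbggbgbggbggbgbggbgbggbggbgbggbg

Each term (from the third on) is the two preceding terms concatenated in order: term 3 = g·bg = gbg.
The next term joins bggbggbgbggbg and gbgbggbgbggbggbgbggbg.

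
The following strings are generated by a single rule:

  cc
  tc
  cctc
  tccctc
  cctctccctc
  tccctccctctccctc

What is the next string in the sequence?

From term 3 onward, concatenate the second-to-last term with the last: cc·tc = cctc, tc·cctc = tccctc, …
Continuing: cctctccctc · tccctccctctccctc gives term 7.

cctctccctctccctccctctccctc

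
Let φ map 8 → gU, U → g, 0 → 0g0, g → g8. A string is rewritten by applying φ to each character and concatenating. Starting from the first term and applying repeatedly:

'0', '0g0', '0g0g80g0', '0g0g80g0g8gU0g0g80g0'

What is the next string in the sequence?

Applying the rule to each of the 20 symbols of 0g0g80g0g8gU0g0g80g0 gives the pieces 0g0 g8 0g0 g8 gU 0g0 g8 0g0 g8 gU g8 g 0g0 g8 0g0 g8 gU 0g0 g8 0g0, which concatenate to the answer.

0g0g80g0g8gU0g0g80g0g8gUg8g0g0g80g0g8gU0g0g80g0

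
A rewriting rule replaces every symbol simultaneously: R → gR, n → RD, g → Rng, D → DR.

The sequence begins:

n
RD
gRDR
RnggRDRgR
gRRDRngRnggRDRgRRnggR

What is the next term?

Applying the rule to each of the 21 symbols of gRRDRngRnggRDRgRRnggR gives the pieces Rng gR gR DR gR RD Rng gR RD Rng Rng gR DR gR Rng gR gR RD Rng Rng gR, which concatenate to the answer.

RnggRgRDRgRRDRnggRRDRngRnggRDRgRRnggRgRRDRngRnggR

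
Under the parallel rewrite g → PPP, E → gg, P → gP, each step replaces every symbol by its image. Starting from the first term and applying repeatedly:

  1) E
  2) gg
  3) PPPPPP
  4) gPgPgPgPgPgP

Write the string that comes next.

PPPgPPPPgPPPPgPPPPgPPPPgPPPPgP

Expanding gPgPgPgPgPgP: g→PPP, P→gP, g→PPP, P→gP, g→PPP, P→gP, g→PPP, P→gP, g→PPP, P→gP, g→PPP, P→gP. Concatenated: PPP gP PPP gP PPP gP PPP gP PPP gP PPP gP.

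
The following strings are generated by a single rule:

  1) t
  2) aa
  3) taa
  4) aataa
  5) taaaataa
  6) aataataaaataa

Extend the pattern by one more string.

From term 3 onward, concatenate the second-to-last term with the last: t·aa = taa, aa·taa = aataa, …
The next term joins taaaataa and aataataaaataa.

taaaataaaataataaaataa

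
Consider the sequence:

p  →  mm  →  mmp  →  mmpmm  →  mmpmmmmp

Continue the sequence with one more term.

Each term (from the third on) is the previous term followed by the one before it: term 3 = mm·p = mmp.
The next term joins mmpmmmmp and mmpmm.

mmpmmmmpmmpmm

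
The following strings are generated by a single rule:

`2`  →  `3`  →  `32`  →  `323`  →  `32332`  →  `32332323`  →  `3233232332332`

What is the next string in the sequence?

Each term (from the third on) is the previous term followed by the one before it: term 3 = 3·2 = 32.
Continuing: 3233232332332 · 32332323 gives term 8.

323323233233232332323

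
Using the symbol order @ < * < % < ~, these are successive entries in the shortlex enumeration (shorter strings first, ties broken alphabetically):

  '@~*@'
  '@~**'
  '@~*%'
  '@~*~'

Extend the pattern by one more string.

@~%@

Find the rightmost character of @~*~ below ~, bump it to the next letter, and reset everything to its right to @.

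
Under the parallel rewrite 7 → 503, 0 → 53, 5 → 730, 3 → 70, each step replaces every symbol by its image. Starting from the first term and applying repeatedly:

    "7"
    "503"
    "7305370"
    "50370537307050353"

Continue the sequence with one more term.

73053705035373070503705350353730537073070

Applying the rule to each of the 17 symbols of 50370537307050353 gives the pieces 730 53 70 503 53 730 70 503 70 53 503 53 730 53 70 730 70, which concatenate to the answer.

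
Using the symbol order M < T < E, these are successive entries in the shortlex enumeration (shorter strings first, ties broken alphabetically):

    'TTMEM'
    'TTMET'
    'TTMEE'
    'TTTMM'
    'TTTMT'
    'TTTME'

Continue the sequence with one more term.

TTTTM

Treat TTTME as a base-3 numeral over the given alphabet and add one, carrying through any trailing E's.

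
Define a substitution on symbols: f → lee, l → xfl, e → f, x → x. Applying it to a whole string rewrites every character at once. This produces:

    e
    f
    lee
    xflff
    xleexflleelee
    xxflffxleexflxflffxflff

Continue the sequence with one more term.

φ(xxflffxleexflxflffxflff) expands symbol-by-symbol to x x lee xfl lee lee x xfl f f x lee xfl x lee xfl lee lee x lee xfl lee lee; joining the 23 pieces gives the next term.

xxleexflleeleexxflffxleexflxleexflleeleexleexflleelee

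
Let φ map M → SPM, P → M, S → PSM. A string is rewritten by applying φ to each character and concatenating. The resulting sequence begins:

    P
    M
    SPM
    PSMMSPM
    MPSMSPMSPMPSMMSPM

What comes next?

SPMMPSMSPMPSMMSPMPSMMSPMMPSMSPMSPMPSMMSPM

φ(MPSMSPMSPMPSMMSPM) expands symbol-by-symbol to SPM M PSM SPM PSM M SPM PSM M SPM M PSM SPM SPM PSM M SPM; joining the 17 pieces gives the next term.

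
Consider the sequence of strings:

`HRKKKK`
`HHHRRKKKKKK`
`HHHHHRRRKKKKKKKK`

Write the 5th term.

HHHHHHHHHRRRRRKKKKKKKKKKKK

Each string has the form H^{2n-1} R^{n} K^{2n+2} (n = 1, 2, …).
For term 5, n = 5, so the run lengths are 9, 5, 12.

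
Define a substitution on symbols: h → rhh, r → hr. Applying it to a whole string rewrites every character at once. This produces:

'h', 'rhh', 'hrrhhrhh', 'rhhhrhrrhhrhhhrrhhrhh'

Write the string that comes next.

Applying the rule to each of the 21 symbols of rhhhrhrrhhrhhhrrhhrhh gives the pieces hr rhh rhh rhh hr rhh hr hr rhh rhh hr rhh rhh rhh hr hr rhh rhh hr rhh rhh, which concatenate to the answer.

hrrhhrhhrhhhrrhhhrhrrhhrhhhrrhhrhhrhhhrhrrhhrhhhrrhhrhh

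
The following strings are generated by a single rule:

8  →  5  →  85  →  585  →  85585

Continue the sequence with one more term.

This is a Fibonacci-style word recurrence s(k) = s(k−2)·s(k−1): e.g. 8·5 = 85.
So term 6 is 585·85585.

58585585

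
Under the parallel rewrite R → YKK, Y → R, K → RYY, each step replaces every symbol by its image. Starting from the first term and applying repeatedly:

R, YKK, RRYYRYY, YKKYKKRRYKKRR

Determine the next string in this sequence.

Rewriting the 13 symbols of YKKYKKRRYKKRR one by one yields R RYY RYY R RYY RYY YKK YKK R RYY RYY YKK YKK; concatenated:

RRYYRYYRRYYRYYYKKYKKRRYYRYYYKKYKK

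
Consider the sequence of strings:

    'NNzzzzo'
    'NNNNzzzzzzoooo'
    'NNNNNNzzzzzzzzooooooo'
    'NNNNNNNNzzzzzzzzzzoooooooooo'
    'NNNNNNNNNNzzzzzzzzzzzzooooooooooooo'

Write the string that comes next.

NNNNNNNNNNNNzzzzzzzzzzzzzzoooooooooooooooo

Each string has the form N^{2n} z^{2n+2} o^{3n-2} (n = 1, 2, …).
At n = 6 the blocks have lengths 12, 14, 16.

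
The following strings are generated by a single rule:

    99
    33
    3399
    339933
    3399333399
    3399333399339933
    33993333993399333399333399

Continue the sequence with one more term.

339933339933993333993333993399333399339933

From term 3 onward, concatenate the last term with the second-to-last: 33·99 = 3399, 3399·33 = 339933, …
The next term joins 33993333993399333399333399 and 3399333399339933.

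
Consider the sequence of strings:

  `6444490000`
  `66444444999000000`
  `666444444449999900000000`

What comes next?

Term n consists of n 6's, followed by 2n+2 4's, followed by 2n-1 9's, followed by 2n+2 0's (n = 1, 2, …).
Setting n = 4 gives 4, 10, 7, 10 characters in each block.

6666444444444499999990000000000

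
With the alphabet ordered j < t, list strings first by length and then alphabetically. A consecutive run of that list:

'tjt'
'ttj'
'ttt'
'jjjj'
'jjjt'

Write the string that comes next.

jjtj

Find the rightmost character of jjjt below t, bump it to the next letter, and reset everything to its right to j.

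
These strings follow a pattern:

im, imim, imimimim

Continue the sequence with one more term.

s(k+1) = s(k)·s(k) — each term doubles the last.
Doubling imimimim:

imimimimimimimim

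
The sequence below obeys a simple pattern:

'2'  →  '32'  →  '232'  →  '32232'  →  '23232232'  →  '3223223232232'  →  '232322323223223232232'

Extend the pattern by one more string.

3223223232232232322323223223232232

This is a Fibonacci-style word recurrence s(k) = s(k−2)·s(k−1): e.g. 2·32 = 232.
The next term joins 3223223232232 and 232322323223223232232.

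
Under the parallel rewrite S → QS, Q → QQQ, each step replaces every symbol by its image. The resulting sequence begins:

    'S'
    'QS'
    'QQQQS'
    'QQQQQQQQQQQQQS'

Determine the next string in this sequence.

Rewriting the 14 symbols of QQQQQQQQQQQQQS one by one yields QQQ QQQ QQQ QQQ QQQ QQQ QQQ QQQ QQQ QQQ QQQ QQQ QQQ QS; concatenated:

QQQQQQQQQQQQQQQQQQQQQQQQQQQQQQQQQQQQQQQQS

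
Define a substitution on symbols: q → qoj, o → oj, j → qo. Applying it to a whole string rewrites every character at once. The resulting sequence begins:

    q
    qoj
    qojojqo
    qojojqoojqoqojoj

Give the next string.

qojojqoojqoqojojojqoqojojqojojqoojqo

Applying the rule to each of the 16 symbols of qojojqoojqoqojoj gives the pieces qoj oj qo oj qo qoj oj oj qo qoj oj qoj oj qo oj qo, which concatenate to the answer.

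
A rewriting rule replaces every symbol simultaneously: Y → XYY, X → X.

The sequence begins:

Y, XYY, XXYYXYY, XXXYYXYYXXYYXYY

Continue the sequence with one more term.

XXXXYYXYYXXYYXYYXXXYYXYYXXYYXYY

φ(XXXYYXYYXXYYXYY) expands symbol-by-symbol to X X X XYY XYY X XYY XYY X X XYY XYY X XYY XYY; joining the 15 pieces gives the next term.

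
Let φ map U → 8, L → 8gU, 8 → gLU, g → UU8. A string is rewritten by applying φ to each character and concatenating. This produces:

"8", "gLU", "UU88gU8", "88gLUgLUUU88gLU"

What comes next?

gLUgLUUU88gU8UU88gU888gLUgLUUU88gU8

Replace each of the 15 characters of 88gLUgLUUU88gLU in place — gLU gLU UU8 8gU 8 UU8 8gU 8 8 8 gLU gLU UU8 8gU 8 — and concatenate.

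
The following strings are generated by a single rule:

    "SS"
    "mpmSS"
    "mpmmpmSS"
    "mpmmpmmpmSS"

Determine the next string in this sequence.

mpmmpmmpmmpmSS

Each term is the previous one with mpm prepended.
One more step from mpmmpmmpmSS gives the answer.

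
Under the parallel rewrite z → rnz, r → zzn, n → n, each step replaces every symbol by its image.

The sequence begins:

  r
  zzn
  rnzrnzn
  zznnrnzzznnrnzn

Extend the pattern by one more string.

rnzrnznnzznnrnzrnzrnznnzznnrnzn

Applying the rule to each of the 15 symbols of zznnrnzzznnrnzn gives the pieces rnz rnz n n zzn n rnz rnz rnz n n zzn n rnz n, which concatenate to the answer.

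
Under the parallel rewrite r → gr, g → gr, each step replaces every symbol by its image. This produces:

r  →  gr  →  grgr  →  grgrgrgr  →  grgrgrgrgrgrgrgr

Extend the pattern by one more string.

grgrgrgrgrgrgrgrgrgrgrgrgrgrgrgr

Replace each of the 16 characters of grgrgrgrgrgrgrgr in place — gr gr gr gr gr gr gr gr gr gr gr gr gr gr gr gr — and concatenate.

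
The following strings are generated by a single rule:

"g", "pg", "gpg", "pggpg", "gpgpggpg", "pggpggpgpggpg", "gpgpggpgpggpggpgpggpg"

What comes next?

pggpggpgpggpggpgpggpgpggpggpgpggpg

This is a Fibonacci-style word recurrence s(k) = s(k−2)·s(k−1): e.g. g·pg = gpg.
Continuing: pggpggpgpggpg · gpgpggpgpggpggpgpggpg gives term 8.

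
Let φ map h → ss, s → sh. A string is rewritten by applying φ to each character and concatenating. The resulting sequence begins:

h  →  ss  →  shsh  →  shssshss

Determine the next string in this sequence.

shssshshshssshsh

Apply φ to shssshss symbol by symbol: s→sh, h→ss, s→sh, s→sh, s→sh, h→ss, s→sh, s→sh; joined: sh ss sh sh sh ss sh sh.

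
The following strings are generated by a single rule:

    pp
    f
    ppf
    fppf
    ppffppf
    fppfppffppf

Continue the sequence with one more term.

ppffppffppfppffppf

This is a Fibonacci-style word recurrence s(k) = s(k−2)·s(k−1): e.g. pp·f = ppf.
Continuing: ppffppf · fppfppffppf gives term 7.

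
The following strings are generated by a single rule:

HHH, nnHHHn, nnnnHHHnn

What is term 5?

s(k+1) = nn·s(k)·n, so each term gains nn as a prefix and n as a suffix.
From nnnnHHHnn, 2 further steps: nnnnHHHnn → nnnnnnHHHnnn → (answer).

nnnnnnnnHHHnnnn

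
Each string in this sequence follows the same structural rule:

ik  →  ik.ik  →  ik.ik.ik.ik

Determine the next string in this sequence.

s(k+1) = s(k)·.·s(k) — each term doubles the last with '.' between the halves.
So the next term is two copies of ik.ik.ik.ik with '.' between the halves.

ik.ik.ik.ik.ik.ik.ik.ik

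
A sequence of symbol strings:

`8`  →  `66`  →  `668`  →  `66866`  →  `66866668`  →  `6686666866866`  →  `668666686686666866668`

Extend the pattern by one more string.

6686666866866668666686686666866866

This is a Fibonacci-style word recurrence s(k) = s(k−1)·s(k−2): e.g. 66·8 = 668.
So term 8 is 668666686686666866668·6686666866866.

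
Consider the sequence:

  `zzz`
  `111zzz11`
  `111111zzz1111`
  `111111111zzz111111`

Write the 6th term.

Each term wraps the previous one in 111 on the left and 11 on the right.
From 111111111zzz111111, 2 further steps: 111111111zzz111111 → 111111111111zzz11111111 → (answer).

111111111111111zzz1111111111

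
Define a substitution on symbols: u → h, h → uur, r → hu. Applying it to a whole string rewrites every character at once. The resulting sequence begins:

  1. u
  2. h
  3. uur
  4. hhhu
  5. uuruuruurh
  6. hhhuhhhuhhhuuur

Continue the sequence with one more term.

Applying the rule to each of the 15 symbols of hhhuhhhuhhhuuur gives the pieces uur uur uur h uur uur uur h uur uur uur h h h hu, which concatenate to the answer.

uuruuruurhuuruuruurhuuruuruurhhhhu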